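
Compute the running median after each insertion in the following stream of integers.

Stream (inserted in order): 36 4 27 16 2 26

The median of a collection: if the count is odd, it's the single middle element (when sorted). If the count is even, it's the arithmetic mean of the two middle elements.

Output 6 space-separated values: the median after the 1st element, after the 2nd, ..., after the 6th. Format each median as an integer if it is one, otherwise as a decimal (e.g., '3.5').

Step 1: insert 36 -> lo=[36] (size 1, max 36) hi=[] (size 0) -> median=36
Step 2: insert 4 -> lo=[4] (size 1, max 4) hi=[36] (size 1, min 36) -> median=20
Step 3: insert 27 -> lo=[4, 27] (size 2, max 27) hi=[36] (size 1, min 36) -> median=27
Step 4: insert 16 -> lo=[4, 16] (size 2, max 16) hi=[27, 36] (size 2, min 27) -> median=21.5
Step 5: insert 2 -> lo=[2, 4, 16] (size 3, max 16) hi=[27, 36] (size 2, min 27) -> median=16
Step 6: insert 26 -> lo=[2, 4, 16] (size 3, max 16) hi=[26, 27, 36] (size 3, min 26) -> median=21

Answer: 36 20 27 21.5 16 21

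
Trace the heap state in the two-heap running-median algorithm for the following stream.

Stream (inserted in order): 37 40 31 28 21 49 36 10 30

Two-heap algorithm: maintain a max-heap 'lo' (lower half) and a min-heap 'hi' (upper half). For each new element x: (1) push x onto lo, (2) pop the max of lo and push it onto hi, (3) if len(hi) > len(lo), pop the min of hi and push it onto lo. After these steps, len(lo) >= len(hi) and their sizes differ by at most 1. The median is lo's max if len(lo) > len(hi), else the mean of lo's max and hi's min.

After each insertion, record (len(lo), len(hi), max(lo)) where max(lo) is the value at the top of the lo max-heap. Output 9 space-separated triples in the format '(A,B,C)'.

Step 1: insert 37 -> lo=[37] hi=[] -> (len(lo)=1, len(hi)=0, max(lo)=37)
Step 2: insert 40 -> lo=[37] hi=[40] -> (len(lo)=1, len(hi)=1, max(lo)=37)
Step 3: insert 31 -> lo=[31, 37] hi=[40] -> (len(lo)=2, len(hi)=1, max(lo)=37)
Step 4: insert 28 -> lo=[28, 31] hi=[37, 40] -> (len(lo)=2, len(hi)=2, max(lo)=31)
Step 5: insert 21 -> lo=[21, 28, 31] hi=[37, 40] -> (len(lo)=3, len(hi)=2, max(lo)=31)
Step 6: insert 49 -> lo=[21, 28, 31] hi=[37, 40, 49] -> (len(lo)=3, len(hi)=3, max(lo)=31)
Step 7: insert 36 -> lo=[21, 28, 31, 36] hi=[37, 40, 49] -> (len(lo)=4, len(hi)=3, max(lo)=36)
Step 8: insert 10 -> lo=[10, 21, 28, 31] hi=[36, 37, 40, 49] -> (len(lo)=4, len(hi)=4, max(lo)=31)
Step 9: insert 30 -> lo=[10, 21, 28, 30, 31] hi=[36, 37, 40, 49] -> (len(lo)=5, len(hi)=4, max(lo)=31)

Answer: (1,0,37) (1,1,37) (2,1,37) (2,2,31) (3,2,31) (3,3,31) (4,3,36) (4,4,31) (5,4,31)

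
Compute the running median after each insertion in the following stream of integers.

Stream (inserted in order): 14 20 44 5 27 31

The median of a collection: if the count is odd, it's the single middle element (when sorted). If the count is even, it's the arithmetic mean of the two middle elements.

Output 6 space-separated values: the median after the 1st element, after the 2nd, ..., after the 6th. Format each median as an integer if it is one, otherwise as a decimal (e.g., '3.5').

Answer: 14 17 20 17 20 23.5

Derivation:
Step 1: insert 14 -> lo=[14] (size 1, max 14) hi=[] (size 0) -> median=14
Step 2: insert 20 -> lo=[14] (size 1, max 14) hi=[20] (size 1, min 20) -> median=17
Step 3: insert 44 -> lo=[14, 20] (size 2, max 20) hi=[44] (size 1, min 44) -> median=20
Step 4: insert 5 -> lo=[5, 14] (size 2, max 14) hi=[20, 44] (size 2, min 20) -> median=17
Step 5: insert 27 -> lo=[5, 14, 20] (size 3, max 20) hi=[27, 44] (size 2, min 27) -> median=20
Step 6: insert 31 -> lo=[5, 14, 20] (size 3, max 20) hi=[27, 31, 44] (size 3, min 27) -> median=23.5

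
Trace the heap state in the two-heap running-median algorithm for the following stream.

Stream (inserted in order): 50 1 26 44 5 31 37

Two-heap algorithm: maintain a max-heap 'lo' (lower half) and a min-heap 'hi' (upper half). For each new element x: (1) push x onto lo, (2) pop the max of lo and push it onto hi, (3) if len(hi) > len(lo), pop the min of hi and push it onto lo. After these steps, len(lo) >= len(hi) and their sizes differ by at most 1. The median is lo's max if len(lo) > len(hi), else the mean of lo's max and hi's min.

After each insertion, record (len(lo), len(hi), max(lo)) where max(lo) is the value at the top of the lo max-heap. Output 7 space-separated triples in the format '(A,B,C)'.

Step 1: insert 50 -> lo=[50] hi=[] -> (len(lo)=1, len(hi)=0, max(lo)=50)
Step 2: insert 1 -> lo=[1] hi=[50] -> (len(lo)=1, len(hi)=1, max(lo)=1)
Step 3: insert 26 -> lo=[1, 26] hi=[50] -> (len(lo)=2, len(hi)=1, max(lo)=26)
Step 4: insert 44 -> lo=[1, 26] hi=[44, 50] -> (len(lo)=2, len(hi)=2, max(lo)=26)
Step 5: insert 5 -> lo=[1, 5, 26] hi=[44, 50] -> (len(lo)=3, len(hi)=2, max(lo)=26)
Step 6: insert 31 -> lo=[1, 5, 26] hi=[31, 44, 50] -> (len(lo)=3, len(hi)=3, max(lo)=26)
Step 7: insert 37 -> lo=[1, 5, 26, 31] hi=[37, 44, 50] -> (len(lo)=4, len(hi)=3, max(lo)=31)

Answer: (1,0,50) (1,1,1) (2,1,26) (2,2,26) (3,2,26) (3,3,26) (4,3,31)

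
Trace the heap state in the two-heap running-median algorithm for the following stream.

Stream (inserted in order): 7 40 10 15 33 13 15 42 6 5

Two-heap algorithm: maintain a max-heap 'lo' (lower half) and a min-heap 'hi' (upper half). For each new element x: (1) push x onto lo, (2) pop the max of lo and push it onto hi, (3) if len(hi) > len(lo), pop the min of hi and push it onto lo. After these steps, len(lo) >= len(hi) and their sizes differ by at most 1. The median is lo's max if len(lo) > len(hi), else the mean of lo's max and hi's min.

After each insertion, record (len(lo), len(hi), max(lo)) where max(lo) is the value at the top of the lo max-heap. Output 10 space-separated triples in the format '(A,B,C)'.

Answer: (1,0,7) (1,1,7) (2,1,10) (2,2,10) (3,2,15) (3,3,13) (4,3,15) (4,4,15) (5,4,15) (5,5,13)

Derivation:
Step 1: insert 7 -> lo=[7] hi=[] -> (len(lo)=1, len(hi)=0, max(lo)=7)
Step 2: insert 40 -> lo=[7] hi=[40] -> (len(lo)=1, len(hi)=1, max(lo)=7)
Step 3: insert 10 -> lo=[7, 10] hi=[40] -> (len(lo)=2, len(hi)=1, max(lo)=10)
Step 4: insert 15 -> lo=[7, 10] hi=[15, 40] -> (len(lo)=2, len(hi)=2, max(lo)=10)
Step 5: insert 33 -> lo=[7, 10, 15] hi=[33, 40] -> (len(lo)=3, len(hi)=2, max(lo)=15)
Step 6: insert 13 -> lo=[7, 10, 13] hi=[15, 33, 40] -> (len(lo)=3, len(hi)=3, max(lo)=13)
Step 7: insert 15 -> lo=[7, 10, 13, 15] hi=[15, 33, 40] -> (len(lo)=4, len(hi)=3, max(lo)=15)
Step 8: insert 42 -> lo=[7, 10, 13, 15] hi=[15, 33, 40, 42] -> (len(lo)=4, len(hi)=4, max(lo)=15)
Step 9: insert 6 -> lo=[6, 7, 10, 13, 15] hi=[15, 33, 40, 42] -> (len(lo)=5, len(hi)=4, max(lo)=15)
Step 10: insert 5 -> lo=[5, 6, 7, 10, 13] hi=[15, 15, 33, 40, 42] -> (len(lo)=5, len(hi)=5, max(lo)=13)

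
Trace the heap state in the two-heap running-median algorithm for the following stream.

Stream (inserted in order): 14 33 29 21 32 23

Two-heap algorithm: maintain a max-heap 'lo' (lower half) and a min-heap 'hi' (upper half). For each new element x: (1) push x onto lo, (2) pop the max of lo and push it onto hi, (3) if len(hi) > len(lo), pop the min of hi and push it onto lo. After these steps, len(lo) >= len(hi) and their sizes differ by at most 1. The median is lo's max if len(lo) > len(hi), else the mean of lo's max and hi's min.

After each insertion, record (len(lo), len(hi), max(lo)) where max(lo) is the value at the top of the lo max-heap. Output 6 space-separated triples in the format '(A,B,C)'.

Step 1: insert 14 -> lo=[14] hi=[] -> (len(lo)=1, len(hi)=0, max(lo)=14)
Step 2: insert 33 -> lo=[14] hi=[33] -> (len(lo)=1, len(hi)=1, max(lo)=14)
Step 3: insert 29 -> lo=[14, 29] hi=[33] -> (len(lo)=2, len(hi)=1, max(lo)=29)
Step 4: insert 21 -> lo=[14, 21] hi=[29, 33] -> (len(lo)=2, len(hi)=2, max(lo)=21)
Step 5: insert 32 -> lo=[14, 21, 29] hi=[32, 33] -> (len(lo)=3, len(hi)=2, max(lo)=29)
Step 6: insert 23 -> lo=[14, 21, 23] hi=[29, 32, 33] -> (len(lo)=3, len(hi)=3, max(lo)=23)

Answer: (1,0,14) (1,1,14) (2,1,29) (2,2,21) (3,2,29) (3,3,23)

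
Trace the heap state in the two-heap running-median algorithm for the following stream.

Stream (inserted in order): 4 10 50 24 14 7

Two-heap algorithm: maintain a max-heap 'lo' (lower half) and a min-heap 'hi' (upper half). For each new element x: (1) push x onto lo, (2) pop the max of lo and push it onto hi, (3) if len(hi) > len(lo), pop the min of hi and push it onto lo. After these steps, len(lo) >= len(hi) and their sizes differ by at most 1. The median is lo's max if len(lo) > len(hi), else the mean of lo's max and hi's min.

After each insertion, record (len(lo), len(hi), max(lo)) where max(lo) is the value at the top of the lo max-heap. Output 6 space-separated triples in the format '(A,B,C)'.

Step 1: insert 4 -> lo=[4] hi=[] -> (len(lo)=1, len(hi)=0, max(lo)=4)
Step 2: insert 10 -> lo=[4] hi=[10] -> (len(lo)=1, len(hi)=1, max(lo)=4)
Step 3: insert 50 -> lo=[4, 10] hi=[50] -> (len(lo)=2, len(hi)=1, max(lo)=10)
Step 4: insert 24 -> lo=[4, 10] hi=[24, 50] -> (len(lo)=2, len(hi)=2, max(lo)=10)
Step 5: insert 14 -> lo=[4, 10, 14] hi=[24, 50] -> (len(lo)=3, len(hi)=2, max(lo)=14)
Step 6: insert 7 -> lo=[4, 7, 10] hi=[14, 24, 50] -> (len(lo)=3, len(hi)=3, max(lo)=10)

Answer: (1,0,4) (1,1,4) (2,1,10) (2,2,10) (3,2,14) (3,3,10)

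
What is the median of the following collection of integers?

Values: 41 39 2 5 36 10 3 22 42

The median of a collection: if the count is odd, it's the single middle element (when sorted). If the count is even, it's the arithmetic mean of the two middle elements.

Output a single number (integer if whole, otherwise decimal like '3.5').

Step 1: insert 41 -> lo=[41] (size 1, max 41) hi=[] (size 0) -> median=41
Step 2: insert 39 -> lo=[39] (size 1, max 39) hi=[41] (size 1, min 41) -> median=40
Step 3: insert 2 -> lo=[2, 39] (size 2, max 39) hi=[41] (size 1, min 41) -> median=39
Step 4: insert 5 -> lo=[2, 5] (size 2, max 5) hi=[39, 41] (size 2, min 39) -> median=22
Step 5: insert 36 -> lo=[2, 5, 36] (size 3, max 36) hi=[39, 41] (size 2, min 39) -> median=36
Step 6: insert 10 -> lo=[2, 5, 10] (size 3, max 10) hi=[36, 39, 41] (size 3, min 36) -> median=23
Step 7: insert 3 -> lo=[2, 3, 5, 10] (size 4, max 10) hi=[36, 39, 41] (size 3, min 36) -> median=10
Step 8: insert 22 -> lo=[2, 3, 5, 10] (size 4, max 10) hi=[22, 36, 39, 41] (size 4, min 22) -> median=16
Step 9: insert 42 -> lo=[2, 3, 5, 10, 22] (size 5, max 22) hi=[36, 39, 41, 42] (size 4, min 36) -> median=22

Answer: 22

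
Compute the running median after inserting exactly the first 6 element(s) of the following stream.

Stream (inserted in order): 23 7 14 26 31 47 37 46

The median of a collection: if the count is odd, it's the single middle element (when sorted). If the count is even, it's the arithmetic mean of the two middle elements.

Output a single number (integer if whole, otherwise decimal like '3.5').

Answer: 24.5

Derivation:
Step 1: insert 23 -> lo=[23] (size 1, max 23) hi=[] (size 0) -> median=23
Step 2: insert 7 -> lo=[7] (size 1, max 7) hi=[23] (size 1, min 23) -> median=15
Step 3: insert 14 -> lo=[7, 14] (size 2, max 14) hi=[23] (size 1, min 23) -> median=14
Step 4: insert 26 -> lo=[7, 14] (size 2, max 14) hi=[23, 26] (size 2, min 23) -> median=18.5
Step 5: insert 31 -> lo=[7, 14, 23] (size 3, max 23) hi=[26, 31] (size 2, min 26) -> median=23
Step 6: insert 47 -> lo=[7, 14, 23] (size 3, max 23) hi=[26, 31, 47] (size 3, min 26) -> median=24.5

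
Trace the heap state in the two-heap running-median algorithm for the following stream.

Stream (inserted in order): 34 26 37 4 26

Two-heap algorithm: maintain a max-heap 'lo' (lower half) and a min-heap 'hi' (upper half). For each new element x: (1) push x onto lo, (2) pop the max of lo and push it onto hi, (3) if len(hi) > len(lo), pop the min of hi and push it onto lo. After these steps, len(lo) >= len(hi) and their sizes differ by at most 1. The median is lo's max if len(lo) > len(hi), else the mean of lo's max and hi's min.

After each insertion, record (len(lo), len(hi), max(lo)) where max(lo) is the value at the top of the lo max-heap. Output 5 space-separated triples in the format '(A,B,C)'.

Answer: (1,0,34) (1,1,26) (2,1,34) (2,2,26) (3,2,26)

Derivation:
Step 1: insert 34 -> lo=[34] hi=[] -> (len(lo)=1, len(hi)=0, max(lo)=34)
Step 2: insert 26 -> lo=[26] hi=[34] -> (len(lo)=1, len(hi)=1, max(lo)=26)
Step 3: insert 37 -> lo=[26, 34] hi=[37] -> (len(lo)=2, len(hi)=1, max(lo)=34)
Step 4: insert 4 -> lo=[4, 26] hi=[34, 37] -> (len(lo)=2, len(hi)=2, max(lo)=26)
Step 5: insert 26 -> lo=[4, 26, 26] hi=[34, 37] -> (len(lo)=3, len(hi)=2, max(lo)=26)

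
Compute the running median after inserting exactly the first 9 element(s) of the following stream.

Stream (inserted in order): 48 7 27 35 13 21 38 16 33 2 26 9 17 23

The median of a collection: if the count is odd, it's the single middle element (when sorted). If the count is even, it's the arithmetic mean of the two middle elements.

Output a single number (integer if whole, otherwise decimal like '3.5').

Step 1: insert 48 -> lo=[48] (size 1, max 48) hi=[] (size 0) -> median=48
Step 2: insert 7 -> lo=[7] (size 1, max 7) hi=[48] (size 1, min 48) -> median=27.5
Step 3: insert 27 -> lo=[7, 27] (size 2, max 27) hi=[48] (size 1, min 48) -> median=27
Step 4: insert 35 -> lo=[7, 27] (size 2, max 27) hi=[35, 48] (size 2, min 35) -> median=31
Step 5: insert 13 -> lo=[7, 13, 27] (size 3, max 27) hi=[35, 48] (size 2, min 35) -> median=27
Step 6: insert 21 -> lo=[7, 13, 21] (size 3, max 21) hi=[27, 35, 48] (size 3, min 27) -> median=24
Step 7: insert 38 -> lo=[7, 13, 21, 27] (size 4, max 27) hi=[35, 38, 48] (size 3, min 35) -> median=27
Step 8: insert 16 -> lo=[7, 13, 16, 21] (size 4, max 21) hi=[27, 35, 38, 48] (size 4, min 27) -> median=24
Step 9: insert 33 -> lo=[7, 13, 16, 21, 27] (size 5, max 27) hi=[33, 35, 38, 48] (size 4, min 33) -> median=27

Answer: 27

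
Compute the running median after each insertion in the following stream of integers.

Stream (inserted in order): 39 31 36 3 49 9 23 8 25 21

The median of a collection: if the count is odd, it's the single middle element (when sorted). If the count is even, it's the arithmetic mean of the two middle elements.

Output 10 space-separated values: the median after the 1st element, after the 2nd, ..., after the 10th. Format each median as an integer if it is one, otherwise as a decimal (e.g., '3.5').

Step 1: insert 39 -> lo=[39] (size 1, max 39) hi=[] (size 0) -> median=39
Step 2: insert 31 -> lo=[31] (size 1, max 31) hi=[39] (size 1, min 39) -> median=35
Step 3: insert 36 -> lo=[31, 36] (size 2, max 36) hi=[39] (size 1, min 39) -> median=36
Step 4: insert 3 -> lo=[3, 31] (size 2, max 31) hi=[36, 39] (size 2, min 36) -> median=33.5
Step 5: insert 49 -> lo=[3, 31, 36] (size 3, max 36) hi=[39, 49] (size 2, min 39) -> median=36
Step 6: insert 9 -> lo=[3, 9, 31] (size 3, max 31) hi=[36, 39, 49] (size 3, min 36) -> median=33.5
Step 7: insert 23 -> lo=[3, 9, 23, 31] (size 4, max 31) hi=[36, 39, 49] (size 3, min 36) -> median=31
Step 8: insert 8 -> lo=[3, 8, 9, 23] (size 4, max 23) hi=[31, 36, 39, 49] (size 4, min 31) -> median=27
Step 9: insert 25 -> lo=[3, 8, 9, 23, 25] (size 5, max 25) hi=[31, 36, 39, 49] (size 4, min 31) -> median=25
Step 10: insert 21 -> lo=[3, 8, 9, 21, 23] (size 5, max 23) hi=[25, 31, 36, 39, 49] (size 5, min 25) -> median=24

Answer: 39 35 36 33.5 36 33.5 31 27 25 24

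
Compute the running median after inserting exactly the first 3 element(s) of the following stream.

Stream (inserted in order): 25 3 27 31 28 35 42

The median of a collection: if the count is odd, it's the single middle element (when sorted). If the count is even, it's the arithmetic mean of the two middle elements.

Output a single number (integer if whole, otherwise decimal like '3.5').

Answer: 25

Derivation:
Step 1: insert 25 -> lo=[25] (size 1, max 25) hi=[] (size 0) -> median=25
Step 2: insert 3 -> lo=[3] (size 1, max 3) hi=[25] (size 1, min 25) -> median=14
Step 3: insert 27 -> lo=[3, 25] (size 2, max 25) hi=[27] (size 1, min 27) -> median=25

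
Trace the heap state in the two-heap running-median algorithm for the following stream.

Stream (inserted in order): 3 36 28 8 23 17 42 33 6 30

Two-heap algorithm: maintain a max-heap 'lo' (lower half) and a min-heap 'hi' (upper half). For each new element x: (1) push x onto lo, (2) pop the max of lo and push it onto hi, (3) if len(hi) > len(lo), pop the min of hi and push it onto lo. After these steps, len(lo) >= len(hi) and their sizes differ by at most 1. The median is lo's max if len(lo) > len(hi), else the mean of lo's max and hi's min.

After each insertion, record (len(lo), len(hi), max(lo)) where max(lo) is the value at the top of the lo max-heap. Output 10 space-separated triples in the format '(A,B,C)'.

Answer: (1,0,3) (1,1,3) (2,1,28) (2,2,8) (3,2,23) (3,3,17) (4,3,23) (4,4,23) (5,4,23) (5,5,23)

Derivation:
Step 1: insert 3 -> lo=[3] hi=[] -> (len(lo)=1, len(hi)=0, max(lo)=3)
Step 2: insert 36 -> lo=[3] hi=[36] -> (len(lo)=1, len(hi)=1, max(lo)=3)
Step 3: insert 28 -> lo=[3, 28] hi=[36] -> (len(lo)=2, len(hi)=1, max(lo)=28)
Step 4: insert 8 -> lo=[3, 8] hi=[28, 36] -> (len(lo)=2, len(hi)=2, max(lo)=8)
Step 5: insert 23 -> lo=[3, 8, 23] hi=[28, 36] -> (len(lo)=3, len(hi)=2, max(lo)=23)
Step 6: insert 17 -> lo=[3, 8, 17] hi=[23, 28, 36] -> (len(lo)=3, len(hi)=3, max(lo)=17)
Step 7: insert 42 -> lo=[3, 8, 17, 23] hi=[28, 36, 42] -> (len(lo)=4, len(hi)=3, max(lo)=23)
Step 8: insert 33 -> lo=[3, 8, 17, 23] hi=[28, 33, 36, 42] -> (len(lo)=4, len(hi)=4, max(lo)=23)
Step 9: insert 6 -> lo=[3, 6, 8, 17, 23] hi=[28, 33, 36, 42] -> (len(lo)=5, len(hi)=4, max(lo)=23)
Step 10: insert 30 -> lo=[3, 6, 8, 17, 23] hi=[28, 30, 33, 36, 42] -> (len(lo)=5, len(hi)=5, max(lo)=23)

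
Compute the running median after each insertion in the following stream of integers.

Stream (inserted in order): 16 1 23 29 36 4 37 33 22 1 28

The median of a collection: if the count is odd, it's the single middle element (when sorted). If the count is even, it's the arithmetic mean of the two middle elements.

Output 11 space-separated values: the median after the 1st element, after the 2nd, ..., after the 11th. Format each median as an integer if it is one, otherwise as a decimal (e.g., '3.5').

Answer: 16 8.5 16 19.5 23 19.5 23 26 23 22.5 23

Derivation:
Step 1: insert 16 -> lo=[16] (size 1, max 16) hi=[] (size 0) -> median=16
Step 2: insert 1 -> lo=[1] (size 1, max 1) hi=[16] (size 1, min 16) -> median=8.5
Step 3: insert 23 -> lo=[1, 16] (size 2, max 16) hi=[23] (size 1, min 23) -> median=16
Step 4: insert 29 -> lo=[1, 16] (size 2, max 16) hi=[23, 29] (size 2, min 23) -> median=19.5
Step 5: insert 36 -> lo=[1, 16, 23] (size 3, max 23) hi=[29, 36] (size 2, min 29) -> median=23
Step 6: insert 4 -> lo=[1, 4, 16] (size 3, max 16) hi=[23, 29, 36] (size 3, min 23) -> median=19.5
Step 7: insert 37 -> lo=[1, 4, 16, 23] (size 4, max 23) hi=[29, 36, 37] (size 3, min 29) -> median=23
Step 8: insert 33 -> lo=[1, 4, 16, 23] (size 4, max 23) hi=[29, 33, 36, 37] (size 4, min 29) -> median=26
Step 9: insert 22 -> lo=[1, 4, 16, 22, 23] (size 5, max 23) hi=[29, 33, 36, 37] (size 4, min 29) -> median=23
Step 10: insert 1 -> lo=[1, 1, 4, 16, 22] (size 5, max 22) hi=[23, 29, 33, 36, 37] (size 5, min 23) -> median=22.5
Step 11: insert 28 -> lo=[1, 1, 4, 16, 22, 23] (size 6, max 23) hi=[28, 29, 33, 36, 37] (size 5, min 28) -> median=23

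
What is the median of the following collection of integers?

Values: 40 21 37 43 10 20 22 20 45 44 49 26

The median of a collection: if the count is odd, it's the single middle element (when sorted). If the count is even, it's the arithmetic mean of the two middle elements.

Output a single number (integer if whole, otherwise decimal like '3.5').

Answer: 31.5

Derivation:
Step 1: insert 40 -> lo=[40] (size 1, max 40) hi=[] (size 0) -> median=40
Step 2: insert 21 -> lo=[21] (size 1, max 21) hi=[40] (size 1, min 40) -> median=30.5
Step 3: insert 37 -> lo=[21, 37] (size 2, max 37) hi=[40] (size 1, min 40) -> median=37
Step 4: insert 43 -> lo=[21, 37] (size 2, max 37) hi=[40, 43] (size 2, min 40) -> median=38.5
Step 5: insert 10 -> lo=[10, 21, 37] (size 3, max 37) hi=[40, 43] (size 2, min 40) -> median=37
Step 6: insert 20 -> lo=[10, 20, 21] (size 3, max 21) hi=[37, 40, 43] (size 3, min 37) -> median=29
Step 7: insert 22 -> lo=[10, 20, 21, 22] (size 4, max 22) hi=[37, 40, 43] (size 3, min 37) -> median=22
Step 8: insert 20 -> lo=[10, 20, 20, 21] (size 4, max 21) hi=[22, 37, 40, 43] (size 4, min 22) -> median=21.5
Step 9: insert 45 -> lo=[10, 20, 20, 21, 22] (size 5, max 22) hi=[37, 40, 43, 45] (size 4, min 37) -> median=22
Step 10: insert 44 -> lo=[10, 20, 20, 21, 22] (size 5, max 22) hi=[37, 40, 43, 44, 45] (size 5, min 37) -> median=29.5
Step 11: insert 49 -> lo=[10, 20, 20, 21, 22, 37] (size 6, max 37) hi=[40, 43, 44, 45, 49] (size 5, min 40) -> median=37
Step 12: insert 26 -> lo=[10, 20, 20, 21, 22, 26] (size 6, max 26) hi=[37, 40, 43, 44, 45, 49] (size 6, min 37) -> median=31.5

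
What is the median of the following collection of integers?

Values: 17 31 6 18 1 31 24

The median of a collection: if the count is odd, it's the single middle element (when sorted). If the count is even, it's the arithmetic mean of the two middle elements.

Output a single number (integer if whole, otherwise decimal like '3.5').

Answer: 18

Derivation:
Step 1: insert 17 -> lo=[17] (size 1, max 17) hi=[] (size 0) -> median=17
Step 2: insert 31 -> lo=[17] (size 1, max 17) hi=[31] (size 1, min 31) -> median=24
Step 3: insert 6 -> lo=[6, 17] (size 2, max 17) hi=[31] (size 1, min 31) -> median=17
Step 4: insert 18 -> lo=[6, 17] (size 2, max 17) hi=[18, 31] (size 2, min 18) -> median=17.5
Step 5: insert 1 -> lo=[1, 6, 17] (size 3, max 17) hi=[18, 31] (size 2, min 18) -> median=17
Step 6: insert 31 -> lo=[1, 6, 17] (size 3, max 17) hi=[18, 31, 31] (size 3, min 18) -> median=17.5
Step 7: insert 24 -> lo=[1, 6, 17, 18] (size 4, max 18) hi=[24, 31, 31] (size 3, min 24) -> median=18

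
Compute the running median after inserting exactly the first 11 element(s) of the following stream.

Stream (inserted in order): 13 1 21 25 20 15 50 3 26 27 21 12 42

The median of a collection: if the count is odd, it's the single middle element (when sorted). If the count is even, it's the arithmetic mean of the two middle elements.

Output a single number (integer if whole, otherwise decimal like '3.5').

Step 1: insert 13 -> lo=[13] (size 1, max 13) hi=[] (size 0) -> median=13
Step 2: insert 1 -> lo=[1] (size 1, max 1) hi=[13] (size 1, min 13) -> median=7
Step 3: insert 21 -> lo=[1, 13] (size 2, max 13) hi=[21] (size 1, min 21) -> median=13
Step 4: insert 25 -> lo=[1, 13] (size 2, max 13) hi=[21, 25] (size 2, min 21) -> median=17
Step 5: insert 20 -> lo=[1, 13, 20] (size 3, max 20) hi=[21, 25] (size 2, min 21) -> median=20
Step 6: insert 15 -> lo=[1, 13, 15] (size 3, max 15) hi=[20, 21, 25] (size 3, min 20) -> median=17.5
Step 7: insert 50 -> lo=[1, 13, 15, 20] (size 4, max 20) hi=[21, 25, 50] (size 3, min 21) -> median=20
Step 8: insert 3 -> lo=[1, 3, 13, 15] (size 4, max 15) hi=[20, 21, 25, 50] (size 4, min 20) -> median=17.5
Step 9: insert 26 -> lo=[1, 3, 13, 15, 20] (size 5, max 20) hi=[21, 25, 26, 50] (size 4, min 21) -> median=20
Step 10: insert 27 -> lo=[1, 3, 13, 15, 20] (size 5, max 20) hi=[21, 25, 26, 27, 50] (size 5, min 21) -> median=20.5
Step 11: insert 21 -> lo=[1, 3, 13, 15, 20, 21] (size 6, max 21) hi=[21, 25, 26, 27, 50] (size 5, min 21) -> median=21

Answer: 21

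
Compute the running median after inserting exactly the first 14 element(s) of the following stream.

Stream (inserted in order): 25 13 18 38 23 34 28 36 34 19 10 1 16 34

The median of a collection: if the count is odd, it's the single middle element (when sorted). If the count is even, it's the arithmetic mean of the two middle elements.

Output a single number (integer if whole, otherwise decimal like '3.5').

Answer: 24

Derivation:
Step 1: insert 25 -> lo=[25] (size 1, max 25) hi=[] (size 0) -> median=25
Step 2: insert 13 -> lo=[13] (size 1, max 13) hi=[25] (size 1, min 25) -> median=19
Step 3: insert 18 -> lo=[13, 18] (size 2, max 18) hi=[25] (size 1, min 25) -> median=18
Step 4: insert 38 -> lo=[13, 18] (size 2, max 18) hi=[25, 38] (size 2, min 25) -> median=21.5
Step 5: insert 23 -> lo=[13, 18, 23] (size 3, max 23) hi=[25, 38] (size 2, min 25) -> median=23
Step 6: insert 34 -> lo=[13, 18, 23] (size 3, max 23) hi=[25, 34, 38] (size 3, min 25) -> median=24
Step 7: insert 28 -> lo=[13, 18, 23, 25] (size 4, max 25) hi=[28, 34, 38] (size 3, min 28) -> median=25
Step 8: insert 36 -> lo=[13, 18, 23, 25] (size 4, max 25) hi=[28, 34, 36, 38] (size 4, min 28) -> median=26.5
Step 9: insert 34 -> lo=[13, 18, 23, 25, 28] (size 5, max 28) hi=[34, 34, 36, 38] (size 4, min 34) -> median=28
Step 10: insert 19 -> lo=[13, 18, 19, 23, 25] (size 5, max 25) hi=[28, 34, 34, 36, 38] (size 5, min 28) -> median=26.5
Step 11: insert 10 -> lo=[10, 13, 18, 19, 23, 25] (size 6, max 25) hi=[28, 34, 34, 36, 38] (size 5, min 28) -> median=25
Step 12: insert 1 -> lo=[1, 10, 13, 18, 19, 23] (size 6, max 23) hi=[25, 28, 34, 34, 36, 38] (size 6, min 25) -> median=24
Step 13: insert 16 -> lo=[1, 10, 13, 16, 18, 19, 23] (size 7, max 23) hi=[25, 28, 34, 34, 36, 38] (size 6, min 25) -> median=23
Step 14: insert 34 -> lo=[1, 10, 13, 16, 18, 19, 23] (size 7, max 23) hi=[25, 28, 34, 34, 34, 36, 38] (size 7, min 25) -> median=24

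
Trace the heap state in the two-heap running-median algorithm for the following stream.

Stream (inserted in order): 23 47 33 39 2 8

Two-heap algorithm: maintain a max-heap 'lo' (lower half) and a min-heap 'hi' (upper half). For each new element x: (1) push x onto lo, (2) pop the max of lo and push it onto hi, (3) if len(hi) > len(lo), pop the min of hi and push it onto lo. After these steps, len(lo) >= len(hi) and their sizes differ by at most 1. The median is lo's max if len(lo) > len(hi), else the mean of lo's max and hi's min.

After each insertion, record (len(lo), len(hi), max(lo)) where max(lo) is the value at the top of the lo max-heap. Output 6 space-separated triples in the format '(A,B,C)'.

Answer: (1,0,23) (1,1,23) (2,1,33) (2,2,33) (3,2,33) (3,3,23)

Derivation:
Step 1: insert 23 -> lo=[23] hi=[] -> (len(lo)=1, len(hi)=0, max(lo)=23)
Step 2: insert 47 -> lo=[23] hi=[47] -> (len(lo)=1, len(hi)=1, max(lo)=23)
Step 3: insert 33 -> lo=[23, 33] hi=[47] -> (len(lo)=2, len(hi)=1, max(lo)=33)
Step 4: insert 39 -> lo=[23, 33] hi=[39, 47] -> (len(lo)=2, len(hi)=2, max(lo)=33)
Step 5: insert 2 -> lo=[2, 23, 33] hi=[39, 47] -> (len(lo)=3, len(hi)=2, max(lo)=33)
Step 6: insert 8 -> lo=[2, 8, 23] hi=[33, 39, 47] -> (len(lo)=3, len(hi)=3, max(lo)=23)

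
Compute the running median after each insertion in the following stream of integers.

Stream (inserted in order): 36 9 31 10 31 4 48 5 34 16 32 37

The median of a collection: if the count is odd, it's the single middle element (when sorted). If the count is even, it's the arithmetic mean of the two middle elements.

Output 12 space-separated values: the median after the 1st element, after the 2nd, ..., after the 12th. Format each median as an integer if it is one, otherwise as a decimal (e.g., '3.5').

Answer: 36 22.5 31 20.5 31 20.5 31 20.5 31 23.5 31 31

Derivation:
Step 1: insert 36 -> lo=[36] (size 1, max 36) hi=[] (size 0) -> median=36
Step 2: insert 9 -> lo=[9] (size 1, max 9) hi=[36] (size 1, min 36) -> median=22.5
Step 3: insert 31 -> lo=[9, 31] (size 2, max 31) hi=[36] (size 1, min 36) -> median=31
Step 4: insert 10 -> lo=[9, 10] (size 2, max 10) hi=[31, 36] (size 2, min 31) -> median=20.5
Step 5: insert 31 -> lo=[9, 10, 31] (size 3, max 31) hi=[31, 36] (size 2, min 31) -> median=31
Step 6: insert 4 -> lo=[4, 9, 10] (size 3, max 10) hi=[31, 31, 36] (size 3, min 31) -> median=20.5
Step 7: insert 48 -> lo=[4, 9, 10, 31] (size 4, max 31) hi=[31, 36, 48] (size 3, min 31) -> median=31
Step 8: insert 5 -> lo=[4, 5, 9, 10] (size 4, max 10) hi=[31, 31, 36, 48] (size 4, min 31) -> median=20.5
Step 9: insert 34 -> lo=[4, 5, 9, 10, 31] (size 5, max 31) hi=[31, 34, 36, 48] (size 4, min 31) -> median=31
Step 10: insert 16 -> lo=[4, 5, 9, 10, 16] (size 5, max 16) hi=[31, 31, 34, 36, 48] (size 5, min 31) -> median=23.5
Step 11: insert 32 -> lo=[4, 5, 9, 10, 16, 31] (size 6, max 31) hi=[31, 32, 34, 36, 48] (size 5, min 31) -> median=31
Step 12: insert 37 -> lo=[4, 5, 9, 10, 16, 31] (size 6, max 31) hi=[31, 32, 34, 36, 37, 48] (size 6, min 31) -> median=31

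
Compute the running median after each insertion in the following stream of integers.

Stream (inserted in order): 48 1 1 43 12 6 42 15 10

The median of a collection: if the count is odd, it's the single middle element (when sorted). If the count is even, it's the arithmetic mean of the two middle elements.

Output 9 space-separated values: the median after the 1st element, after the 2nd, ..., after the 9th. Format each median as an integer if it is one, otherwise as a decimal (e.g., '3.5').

Step 1: insert 48 -> lo=[48] (size 1, max 48) hi=[] (size 0) -> median=48
Step 2: insert 1 -> lo=[1] (size 1, max 1) hi=[48] (size 1, min 48) -> median=24.5
Step 3: insert 1 -> lo=[1, 1] (size 2, max 1) hi=[48] (size 1, min 48) -> median=1
Step 4: insert 43 -> lo=[1, 1] (size 2, max 1) hi=[43, 48] (size 2, min 43) -> median=22
Step 5: insert 12 -> lo=[1, 1, 12] (size 3, max 12) hi=[43, 48] (size 2, min 43) -> median=12
Step 6: insert 6 -> lo=[1, 1, 6] (size 3, max 6) hi=[12, 43, 48] (size 3, min 12) -> median=9
Step 7: insert 42 -> lo=[1, 1, 6, 12] (size 4, max 12) hi=[42, 43, 48] (size 3, min 42) -> median=12
Step 8: insert 15 -> lo=[1, 1, 6, 12] (size 4, max 12) hi=[15, 42, 43, 48] (size 4, min 15) -> median=13.5
Step 9: insert 10 -> lo=[1, 1, 6, 10, 12] (size 5, max 12) hi=[15, 42, 43, 48] (size 4, min 15) -> median=12

Answer: 48 24.5 1 22 12 9 12 13.5 12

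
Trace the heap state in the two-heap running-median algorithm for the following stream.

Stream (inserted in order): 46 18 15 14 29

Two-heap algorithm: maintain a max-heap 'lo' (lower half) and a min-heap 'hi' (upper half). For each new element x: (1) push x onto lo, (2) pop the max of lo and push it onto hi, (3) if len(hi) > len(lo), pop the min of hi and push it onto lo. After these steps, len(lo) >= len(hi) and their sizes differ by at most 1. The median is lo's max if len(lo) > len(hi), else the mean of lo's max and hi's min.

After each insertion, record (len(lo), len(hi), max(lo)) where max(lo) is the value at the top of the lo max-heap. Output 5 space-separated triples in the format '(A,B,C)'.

Answer: (1,0,46) (1,1,18) (2,1,18) (2,2,15) (3,2,18)

Derivation:
Step 1: insert 46 -> lo=[46] hi=[] -> (len(lo)=1, len(hi)=0, max(lo)=46)
Step 2: insert 18 -> lo=[18] hi=[46] -> (len(lo)=1, len(hi)=1, max(lo)=18)
Step 3: insert 15 -> lo=[15, 18] hi=[46] -> (len(lo)=2, len(hi)=1, max(lo)=18)
Step 4: insert 14 -> lo=[14, 15] hi=[18, 46] -> (len(lo)=2, len(hi)=2, max(lo)=15)
Step 5: insert 29 -> lo=[14, 15, 18] hi=[29, 46] -> (len(lo)=3, len(hi)=2, max(lo)=18)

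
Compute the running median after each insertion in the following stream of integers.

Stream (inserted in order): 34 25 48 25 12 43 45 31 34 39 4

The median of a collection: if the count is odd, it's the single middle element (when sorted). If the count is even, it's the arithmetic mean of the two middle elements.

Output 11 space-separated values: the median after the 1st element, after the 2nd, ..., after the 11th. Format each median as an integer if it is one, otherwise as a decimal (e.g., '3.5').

Answer: 34 29.5 34 29.5 25 29.5 34 32.5 34 34 34

Derivation:
Step 1: insert 34 -> lo=[34] (size 1, max 34) hi=[] (size 0) -> median=34
Step 2: insert 25 -> lo=[25] (size 1, max 25) hi=[34] (size 1, min 34) -> median=29.5
Step 3: insert 48 -> lo=[25, 34] (size 2, max 34) hi=[48] (size 1, min 48) -> median=34
Step 4: insert 25 -> lo=[25, 25] (size 2, max 25) hi=[34, 48] (size 2, min 34) -> median=29.5
Step 5: insert 12 -> lo=[12, 25, 25] (size 3, max 25) hi=[34, 48] (size 2, min 34) -> median=25
Step 6: insert 43 -> lo=[12, 25, 25] (size 3, max 25) hi=[34, 43, 48] (size 3, min 34) -> median=29.5
Step 7: insert 45 -> lo=[12, 25, 25, 34] (size 4, max 34) hi=[43, 45, 48] (size 3, min 43) -> median=34
Step 8: insert 31 -> lo=[12, 25, 25, 31] (size 4, max 31) hi=[34, 43, 45, 48] (size 4, min 34) -> median=32.5
Step 9: insert 34 -> lo=[12, 25, 25, 31, 34] (size 5, max 34) hi=[34, 43, 45, 48] (size 4, min 34) -> median=34
Step 10: insert 39 -> lo=[12, 25, 25, 31, 34] (size 5, max 34) hi=[34, 39, 43, 45, 48] (size 5, min 34) -> median=34
Step 11: insert 4 -> lo=[4, 12, 25, 25, 31, 34] (size 6, max 34) hi=[34, 39, 43, 45, 48] (size 5, min 34) -> median=34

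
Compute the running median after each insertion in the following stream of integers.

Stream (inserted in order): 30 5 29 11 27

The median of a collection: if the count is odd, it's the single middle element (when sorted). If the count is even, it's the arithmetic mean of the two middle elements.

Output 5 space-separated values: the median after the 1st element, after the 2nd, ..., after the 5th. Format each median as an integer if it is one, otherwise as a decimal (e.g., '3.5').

Step 1: insert 30 -> lo=[30] (size 1, max 30) hi=[] (size 0) -> median=30
Step 2: insert 5 -> lo=[5] (size 1, max 5) hi=[30] (size 1, min 30) -> median=17.5
Step 3: insert 29 -> lo=[5, 29] (size 2, max 29) hi=[30] (size 1, min 30) -> median=29
Step 4: insert 11 -> lo=[5, 11] (size 2, max 11) hi=[29, 30] (size 2, min 29) -> median=20
Step 5: insert 27 -> lo=[5, 11, 27] (size 3, max 27) hi=[29, 30] (size 2, min 29) -> median=27

Answer: 30 17.5 29 20 27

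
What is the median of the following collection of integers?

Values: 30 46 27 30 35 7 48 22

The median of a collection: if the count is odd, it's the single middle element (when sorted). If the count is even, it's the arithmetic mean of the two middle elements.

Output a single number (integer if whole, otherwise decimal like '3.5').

Answer: 30

Derivation:
Step 1: insert 30 -> lo=[30] (size 1, max 30) hi=[] (size 0) -> median=30
Step 2: insert 46 -> lo=[30] (size 1, max 30) hi=[46] (size 1, min 46) -> median=38
Step 3: insert 27 -> lo=[27, 30] (size 2, max 30) hi=[46] (size 1, min 46) -> median=30
Step 4: insert 30 -> lo=[27, 30] (size 2, max 30) hi=[30, 46] (size 2, min 30) -> median=30
Step 5: insert 35 -> lo=[27, 30, 30] (size 3, max 30) hi=[35, 46] (size 2, min 35) -> median=30
Step 6: insert 7 -> lo=[7, 27, 30] (size 3, max 30) hi=[30, 35, 46] (size 3, min 30) -> median=30
Step 7: insert 48 -> lo=[7, 27, 30, 30] (size 4, max 30) hi=[35, 46, 48] (size 3, min 35) -> median=30
Step 8: insert 22 -> lo=[7, 22, 27, 30] (size 4, max 30) hi=[30, 35, 46, 48] (size 4, min 30) -> median=30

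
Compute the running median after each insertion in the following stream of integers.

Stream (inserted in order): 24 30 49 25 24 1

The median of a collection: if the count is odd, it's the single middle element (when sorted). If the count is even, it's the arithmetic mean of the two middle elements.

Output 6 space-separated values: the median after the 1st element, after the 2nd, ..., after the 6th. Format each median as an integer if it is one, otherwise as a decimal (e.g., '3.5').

Answer: 24 27 30 27.5 25 24.5

Derivation:
Step 1: insert 24 -> lo=[24] (size 1, max 24) hi=[] (size 0) -> median=24
Step 2: insert 30 -> lo=[24] (size 1, max 24) hi=[30] (size 1, min 30) -> median=27
Step 3: insert 49 -> lo=[24, 30] (size 2, max 30) hi=[49] (size 1, min 49) -> median=30
Step 4: insert 25 -> lo=[24, 25] (size 2, max 25) hi=[30, 49] (size 2, min 30) -> median=27.5
Step 5: insert 24 -> lo=[24, 24, 25] (size 3, max 25) hi=[30, 49] (size 2, min 30) -> median=25
Step 6: insert 1 -> lo=[1, 24, 24] (size 3, max 24) hi=[25, 30, 49] (size 3, min 25) -> median=24.5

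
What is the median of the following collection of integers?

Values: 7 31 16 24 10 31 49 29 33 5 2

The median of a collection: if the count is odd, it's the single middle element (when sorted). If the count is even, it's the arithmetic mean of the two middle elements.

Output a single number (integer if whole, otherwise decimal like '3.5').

Step 1: insert 7 -> lo=[7] (size 1, max 7) hi=[] (size 0) -> median=7
Step 2: insert 31 -> lo=[7] (size 1, max 7) hi=[31] (size 1, min 31) -> median=19
Step 3: insert 16 -> lo=[7, 16] (size 2, max 16) hi=[31] (size 1, min 31) -> median=16
Step 4: insert 24 -> lo=[7, 16] (size 2, max 16) hi=[24, 31] (size 2, min 24) -> median=20
Step 5: insert 10 -> lo=[7, 10, 16] (size 3, max 16) hi=[24, 31] (size 2, min 24) -> median=16
Step 6: insert 31 -> lo=[7, 10, 16] (size 3, max 16) hi=[24, 31, 31] (size 3, min 24) -> median=20
Step 7: insert 49 -> lo=[7, 10, 16, 24] (size 4, max 24) hi=[31, 31, 49] (size 3, min 31) -> median=24
Step 8: insert 29 -> lo=[7, 10, 16, 24] (size 4, max 24) hi=[29, 31, 31, 49] (size 4, min 29) -> median=26.5
Step 9: insert 33 -> lo=[7, 10, 16, 24, 29] (size 5, max 29) hi=[31, 31, 33, 49] (size 4, min 31) -> median=29
Step 10: insert 5 -> lo=[5, 7, 10, 16, 24] (size 5, max 24) hi=[29, 31, 31, 33, 49] (size 5, min 29) -> median=26.5
Step 11: insert 2 -> lo=[2, 5, 7, 10, 16, 24] (size 6, max 24) hi=[29, 31, 31, 33, 49] (size 5, min 29) -> median=24

Answer: 24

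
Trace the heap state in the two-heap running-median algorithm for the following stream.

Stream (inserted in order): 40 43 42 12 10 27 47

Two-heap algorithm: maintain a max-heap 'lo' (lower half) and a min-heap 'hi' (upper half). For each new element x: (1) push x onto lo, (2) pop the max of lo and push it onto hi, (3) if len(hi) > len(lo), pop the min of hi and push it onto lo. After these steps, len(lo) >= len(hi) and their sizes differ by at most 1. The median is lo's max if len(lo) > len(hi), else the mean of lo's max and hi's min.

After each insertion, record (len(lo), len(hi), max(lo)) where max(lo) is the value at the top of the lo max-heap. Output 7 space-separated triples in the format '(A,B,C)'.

Step 1: insert 40 -> lo=[40] hi=[] -> (len(lo)=1, len(hi)=0, max(lo)=40)
Step 2: insert 43 -> lo=[40] hi=[43] -> (len(lo)=1, len(hi)=1, max(lo)=40)
Step 3: insert 42 -> lo=[40, 42] hi=[43] -> (len(lo)=2, len(hi)=1, max(lo)=42)
Step 4: insert 12 -> lo=[12, 40] hi=[42, 43] -> (len(lo)=2, len(hi)=2, max(lo)=40)
Step 5: insert 10 -> lo=[10, 12, 40] hi=[42, 43] -> (len(lo)=3, len(hi)=2, max(lo)=40)
Step 6: insert 27 -> lo=[10, 12, 27] hi=[40, 42, 43] -> (len(lo)=3, len(hi)=3, max(lo)=27)
Step 7: insert 47 -> lo=[10, 12, 27, 40] hi=[42, 43, 47] -> (len(lo)=4, len(hi)=3, max(lo)=40)

Answer: (1,0,40) (1,1,40) (2,1,42) (2,2,40) (3,2,40) (3,3,27) (4,3,40)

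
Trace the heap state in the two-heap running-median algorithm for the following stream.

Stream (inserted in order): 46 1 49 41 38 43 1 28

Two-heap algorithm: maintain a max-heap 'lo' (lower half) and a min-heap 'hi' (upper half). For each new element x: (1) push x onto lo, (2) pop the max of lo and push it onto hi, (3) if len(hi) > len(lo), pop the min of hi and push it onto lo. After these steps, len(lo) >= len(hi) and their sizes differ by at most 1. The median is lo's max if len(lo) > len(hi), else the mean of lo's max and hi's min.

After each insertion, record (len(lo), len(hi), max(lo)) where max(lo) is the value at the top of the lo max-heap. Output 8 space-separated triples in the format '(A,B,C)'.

Step 1: insert 46 -> lo=[46] hi=[] -> (len(lo)=1, len(hi)=0, max(lo)=46)
Step 2: insert 1 -> lo=[1] hi=[46] -> (len(lo)=1, len(hi)=1, max(lo)=1)
Step 3: insert 49 -> lo=[1, 46] hi=[49] -> (len(lo)=2, len(hi)=1, max(lo)=46)
Step 4: insert 41 -> lo=[1, 41] hi=[46, 49] -> (len(lo)=2, len(hi)=2, max(lo)=41)
Step 5: insert 38 -> lo=[1, 38, 41] hi=[46, 49] -> (len(lo)=3, len(hi)=2, max(lo)=41)
Step 6: insert 43 -> lo=[1, 38, 41] hi=[43, 46, 49] -> (len(lo)=3, len(hi)=3, max(lo)=41)
Step 7: insert 1 -> lo=[1, 1, 38, 41] hi=[43, 46, 49] -> (len(lo)=4, len(hi)=3, max(lo)=41)
Step 8: insert 28 -> lo=[1, 1, 28, 38] hi=[41, 43, 46, 49] -> (len(lo)=4, len(hi)=4, max(lo)=38)

Answer: (1,0,46) (1,1,1) (2,1,46) (2,2,41) (3,2,41) (3,3,41) (4,3,41) (4,4,38)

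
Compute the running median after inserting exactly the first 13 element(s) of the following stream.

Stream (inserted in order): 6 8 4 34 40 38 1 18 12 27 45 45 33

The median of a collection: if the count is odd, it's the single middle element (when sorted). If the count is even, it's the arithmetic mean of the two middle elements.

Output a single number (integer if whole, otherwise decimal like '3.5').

Answer: 27

Derivation:
Step 1: insert 6 -> lo=[6] (size 1, max 6) hi=[] (size 0) -> median=6
Step 2: insert 8 -> lo=[6] (size 1, max 6) hi=[8] (size 1, min 8) -> median=7
Step 3: insert 4 -> lo=[4, 6] (size 2, max 6) hi=[8] (size 1, min 8) -> median=6
Step 4: insert 34 -> lo=[4, 6] (size 2, max 6) hi=[8, 34] (size 2, min 8) -> median=7
Step 5: insert 40 -> lo=[4, 6, 8] (size 3, max 8) hi=[34, 40] (size 2, min 34) -> median=8
Step 6: insert 38 -> lo=[4, 6, 8] (size 3, max 8) hi=[34, 38, 40] (size 3, min 34) -> median=21
Step 7: insert 1 -> lo=[1, 4, 6, 8] (size 4, max 8) hi=[34, 38, 40] (size 3, min 34) -> median=8
Step 8: insert 18 -> lo=[1, 4, 6, 8] (size 4, max 8) hi=[18, 34, 38, 40] (size 4, min 18) -> median=13
Step 9: insert 12 -> lo=[1, 4, 6, 8, 12] (size 5, max 12) hi=[18, 34, 38, 40] (size 4, min 18) -> median=12
Step 10: insert 27 -> lo=[1, 4, 6, 8, 12] (size 5, max 12) hi=[18, 27, 34, 38, 40] (size 5, min 18) -> median=15
Step 11: insert 45 -> lo=[1, 4, 6, 8, 12, 18] (size 6, max 18) hi=[27, 34, 38, 40, 45] (size 5, min 27) -> median=18
Step 12: insert 45 -> lo=[1, 4, 6, 8, 12, 18] (size 6, max 18) hi=[27, 34, 38, 40, 45, 45] (size 6, min 27) -> median=22.5
Step 13: insert 33 -> lo=[1, 4, 6, 8, 12, 18, 27] (size 7, max 27) hi=[33, 34, 38, 40, 45, 45] (size 6, min 33) -> median=27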